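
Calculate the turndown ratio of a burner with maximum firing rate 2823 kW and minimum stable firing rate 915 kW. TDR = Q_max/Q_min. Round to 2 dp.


TDR = Q_max / Q_min
TDR = 2823 / 915 = 3.09


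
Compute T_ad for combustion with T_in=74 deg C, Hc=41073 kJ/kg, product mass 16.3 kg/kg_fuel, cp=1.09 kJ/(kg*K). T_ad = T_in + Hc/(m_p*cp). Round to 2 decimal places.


T_ad = T_in + Hc / (m_p * cp)
Denominator = 16.3 * 1.09 = 17.7670
Temperature rise = 41073 / 17.7670 = 2311.76 K
T_ad = 74 + 2311.76 = 2385.76 deg C


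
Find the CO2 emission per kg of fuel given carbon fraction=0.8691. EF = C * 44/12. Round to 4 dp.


EF = C_frac * (M_CO2 / M_C)
EF = 0.8691 * (44/12)
EF = 0.8691 * 3.666667 = 3.1867 kg_CO2/kg_fuel


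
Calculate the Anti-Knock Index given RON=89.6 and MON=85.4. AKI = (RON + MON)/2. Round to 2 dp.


AKI = (RON + MON) / 2
AKI = (89.6 + 85.4) / 2
AKI = 175.0 / 2 = 87.50


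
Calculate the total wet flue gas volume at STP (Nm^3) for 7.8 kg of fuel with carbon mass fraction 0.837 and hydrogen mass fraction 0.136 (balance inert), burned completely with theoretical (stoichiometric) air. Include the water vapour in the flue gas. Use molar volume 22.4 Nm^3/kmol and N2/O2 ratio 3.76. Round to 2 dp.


Per kg fuel: CO2 = (C/12 kmol)*22.4 = (0.837/12)*22.4 = 1.56240 Nm^3
Per kg fuel: H2O = (H/2 kmol)*22.4 = (0.136/2)*22.4 = 1.52320 Nm^3
O2 needed per kg fuel = C/12 + H/4 = 0.837/12 + 0.136/4 = 0.10375000 kmol
Per kg fuel: N2 = O2*3.76*22.4 = 0.10375000*3.76*22.4 = 8.73824 Nm^3
Total per kg = 1.56240 + 1.52320 + 8.73824 = 11.82384 Nm^3
Total = 11.82384 * 7.8 = 92.23 Nm^3


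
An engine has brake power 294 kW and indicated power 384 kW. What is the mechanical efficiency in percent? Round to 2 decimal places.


eta_mech = (BP / IP) * 100
Ratio = 294 / 384 = 0.7656
eta_mech = 0.7656 * 100 = 76.56%


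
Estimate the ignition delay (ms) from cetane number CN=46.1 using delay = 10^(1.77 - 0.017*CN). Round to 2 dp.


delay = 10^(1.77 - 0.017*CN)
Exponent = 1.77 - 0.017*46.1 = 0.9863
delay = 10^0.9863 = 9.69 ms


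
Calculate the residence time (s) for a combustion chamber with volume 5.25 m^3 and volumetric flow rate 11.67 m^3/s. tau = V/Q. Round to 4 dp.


tau = V / Q_flow
tau = 5.25 / 11.67 = 0.4499 s


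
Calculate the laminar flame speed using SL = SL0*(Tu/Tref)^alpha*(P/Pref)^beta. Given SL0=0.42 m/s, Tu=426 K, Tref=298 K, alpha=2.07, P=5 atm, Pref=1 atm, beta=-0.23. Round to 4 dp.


SL = SL0 * (Tu/Tref)^alpha * (P/Pref)^beta
T ratio = 426/298 = 1.42953020
(T ratio)^alpha = 1.42953020^2.07 = 2.095319
(P/Pref)^beta = 5^(-0.23) = 0.690616
SL = 0.42 * 2.095319 * 0.690616 = 0.6078 m/s


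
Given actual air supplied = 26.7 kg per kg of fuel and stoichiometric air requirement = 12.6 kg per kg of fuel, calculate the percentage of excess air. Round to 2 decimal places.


Excess air = actual - stoichiometric = 26.7 - 12.6 = 14.10 kg/kg fuel
Excess air % = (excess / stoich) * 100 = (14.10 / 12.6) * 100 = 111.90%


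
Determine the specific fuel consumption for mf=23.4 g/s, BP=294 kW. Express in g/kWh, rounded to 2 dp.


SFC = (mf / BP) * 3600
Rate = 23.4 / 294 = 0.079592 g/(s*kW)
SFC = 0.079592 * 3600 = 286.53 g/kWh


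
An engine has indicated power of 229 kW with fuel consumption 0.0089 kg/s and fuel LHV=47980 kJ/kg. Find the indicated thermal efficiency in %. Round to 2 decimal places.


eta_ith = (IP / (mf * LHV)) * 100
Denominator = 0.0089 * 47980 = 427.0220 kW
eta_ith = (229 / 427.0220) * 100 = 53.63%


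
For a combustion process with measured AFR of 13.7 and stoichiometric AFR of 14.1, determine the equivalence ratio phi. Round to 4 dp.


phi = AFR_stoich / AFR_actual
phi = 14.1 / 13.7 = 1.0292


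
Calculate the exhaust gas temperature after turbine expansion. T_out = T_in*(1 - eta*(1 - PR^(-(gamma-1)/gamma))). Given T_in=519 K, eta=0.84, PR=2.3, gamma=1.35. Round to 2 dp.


T_out = T_in * (1 - eta * (1 - PR^(-(gamma-1)/gamma)))
Exponent = -(1.35-1)/1.35 = -0.25925926
PR^exp = 2.3^(-0.25925926) = 0.80578413
Factor = 1 - 0.84*(1 - 0.80578413) = 0.83685867
T_out = 519 * 0.83685867 = 434.33 K


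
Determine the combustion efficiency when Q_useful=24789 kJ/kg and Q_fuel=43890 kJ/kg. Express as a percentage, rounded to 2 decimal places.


Efficiency = (Q_useful / Q_fuel) * 100
Efficiency = (24789 / 43890) * 100
Efficiency = 0.5648 * 100 = 56.48%


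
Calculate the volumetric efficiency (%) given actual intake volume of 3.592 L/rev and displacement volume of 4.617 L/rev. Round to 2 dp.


eta_v = (V_actual / V_disp) * 100
Ratio = 3.592 / 4.617 = 0.7780
eta_v = 0.7780 * 100 = 77.80%


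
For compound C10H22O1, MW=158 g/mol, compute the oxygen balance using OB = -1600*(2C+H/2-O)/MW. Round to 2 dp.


OB = -1600 * (2C + H/2 - O) / MW
Inner = 2*10 + 22/2 - 1 = 30.00
OB = -1600 * 30.00 / 158 = -303.80%


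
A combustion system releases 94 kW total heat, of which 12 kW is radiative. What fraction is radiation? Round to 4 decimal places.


f_rad = Q_rad / Q_total
f_rad = 12 / 94 = 0.1277


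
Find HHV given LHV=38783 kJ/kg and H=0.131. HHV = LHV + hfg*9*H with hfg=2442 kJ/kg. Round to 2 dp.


HHV = LHV + hfg * 9 * H
Water addition = 2442 * 9 * 0.131 = 2879.118 kJ/kg
HHV = 38783 + 2879.118 = 41662.12 kJ/kg


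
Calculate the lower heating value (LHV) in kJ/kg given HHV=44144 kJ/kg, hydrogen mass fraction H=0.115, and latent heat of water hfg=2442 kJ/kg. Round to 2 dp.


LHV = HHV - hfg * 9 * H
Water correction = 2442 * 9 * 0.115 = 2527.470 kJ/kg
LHV = 44144 - 2527.470 = 41616.53 kJ/kg


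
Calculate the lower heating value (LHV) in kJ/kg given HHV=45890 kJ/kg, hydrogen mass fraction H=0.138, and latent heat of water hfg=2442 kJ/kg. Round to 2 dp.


LHV = HHV - hfg * 9 * H
Water correction = 2442 * 9 * 0.138 = 3032.964 kJ/kg
LHV = 45890 - 3032.964 = 42857.04 kJ/kg


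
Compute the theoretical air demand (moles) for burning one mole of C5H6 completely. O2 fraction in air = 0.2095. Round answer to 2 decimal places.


Balanced combustion: C5H6 + 6.5 O2 -> 5 CO2 + 3 H2O
O2 needed = C + H/4 = 5 + 6/4 = 6.50 moles
Air moles = O2 / 0.2095 = 6.50 / 0.2095 = 31.03 moles air


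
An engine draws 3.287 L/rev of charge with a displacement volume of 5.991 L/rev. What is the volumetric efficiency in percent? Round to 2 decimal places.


eta_v = (V_actual / V_disp) * 100
Ratio = 3.287 / 5.991 = 0.5487
eta_v = 0.5487 * 100 = 54.87%


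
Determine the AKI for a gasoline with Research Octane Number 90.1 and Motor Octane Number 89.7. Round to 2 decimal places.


AKI = (RON + MON) / 2
AKI = (90.1 + 89.7) / 2
AKI = 179.8 / 2 = 89.90


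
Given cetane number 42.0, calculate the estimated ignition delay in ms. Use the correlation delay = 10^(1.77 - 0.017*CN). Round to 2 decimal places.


delay = 10^(1.77 - 0.017*CN)
Exponent = 1.77 - 0.017*42.0 = 1.0560
delay = 10^1.0560 = 11.38 ms


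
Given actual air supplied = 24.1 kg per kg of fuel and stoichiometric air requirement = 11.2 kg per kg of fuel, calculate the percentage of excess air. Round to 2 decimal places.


Excess air = actual - stoichiometric = 24.1 - 11.2 = 12.90 kg/kg fuel
Excess air % = (excess / stoich) * 100 = (12.90 / 11.2) * 100 = 115.18%


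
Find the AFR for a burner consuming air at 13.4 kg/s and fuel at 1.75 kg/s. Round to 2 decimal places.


AFR = m_air / m_fuel
AFR = 13.4 / 1.75 = 7.66


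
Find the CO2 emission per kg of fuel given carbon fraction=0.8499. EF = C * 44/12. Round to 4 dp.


EF = C_frac * (M_CO2 / M_C)
EF = 0.8499 * (44/12)
EF = 0.8499 * 3.666667 = 3.1163 kg_CO2/kg_fuel


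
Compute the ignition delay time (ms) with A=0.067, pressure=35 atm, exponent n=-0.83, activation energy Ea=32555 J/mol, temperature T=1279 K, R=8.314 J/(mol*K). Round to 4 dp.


tau = A * P^n * exp(Ea/(R*T))
P^n = 35^(-0.83) = 0.05229059
Ea/(R*T) = 32555/(8.314*1279) = 3.061520
exp(Ea/(R*T)) = 21.360005
tau = 0.067 * 0.05229059 * 21.360005 = 0.0748 ms


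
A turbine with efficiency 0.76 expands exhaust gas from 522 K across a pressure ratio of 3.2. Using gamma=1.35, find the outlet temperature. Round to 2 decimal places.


T_out = T_in * (1 - eta * (1 - PR^(-(gamma-1)/gamma)))
Exponent = -(1.35-1)/1.35 = -0.25925926
PR^exp = 3.2^(-0.25925926) = 0.73966521
Factor = 1 - 0.76*(1 - 0.73966521) = 0.80214556
T_out = 522 * 0.80214556 = 418.72 K


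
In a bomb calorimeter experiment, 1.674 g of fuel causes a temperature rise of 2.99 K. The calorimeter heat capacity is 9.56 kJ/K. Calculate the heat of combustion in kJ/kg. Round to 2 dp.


Hc = C_cal * delta_T / m_fuel
Q_released = 9.56 * 2.99 = 28.5844 kJ
m_fuel = 1.674 g = 1.674/1000 kg = 0.001674 kg
Hc = 28.5844 / 0.001674 = 17075.51 kJ/kg


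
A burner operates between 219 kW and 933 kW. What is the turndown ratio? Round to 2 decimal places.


TDR = Q_max / Q_min
TDR = 933 / 219 = 4.26


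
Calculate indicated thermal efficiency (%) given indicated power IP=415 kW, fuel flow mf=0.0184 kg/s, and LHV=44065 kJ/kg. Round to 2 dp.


eta_ith = (IP / (mf * LHV)) * 100
Denominator = 0.0184 * 44065 = 810.7960 kW
eta_ith = (415 / 810.7960) * 100 = 51.18%


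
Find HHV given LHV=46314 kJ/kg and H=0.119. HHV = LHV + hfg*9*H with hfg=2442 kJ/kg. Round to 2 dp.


HHV = LHV + hfg * 9 * H
Water addition = 2442 * 9 * 0.119 = 2615.382 kJ/kg
HHV = 46314 + 2615.382 = 48929.38 kJ/kg


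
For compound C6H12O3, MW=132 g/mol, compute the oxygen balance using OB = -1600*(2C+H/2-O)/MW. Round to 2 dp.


OB = -1600 * (2C + H/2 - O) / MW
Inner = 2*6 + 12/2 - 3 = 15.00
OB = -1600 * 15.00 / 132 = -181.82%


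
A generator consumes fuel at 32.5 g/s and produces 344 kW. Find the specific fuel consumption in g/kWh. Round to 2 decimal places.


SFC = (mf / BP) * 3600
Rate = 32.5 / 344 = 0.094477 g/(s*kW)
SFC = 0.094477 * 3600 = 340.12 g/kWh


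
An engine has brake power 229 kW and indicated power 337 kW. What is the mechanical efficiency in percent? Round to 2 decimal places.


eta_mech = (BP / IP) * 100
Ratio = 229 / 337 = 0.6795
eta_mech = 0.6795 * 100 = 67.95%


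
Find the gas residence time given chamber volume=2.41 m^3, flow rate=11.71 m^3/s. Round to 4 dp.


tau = V / Q_flow
tau = 2.41 / 11.71 = 0.2058 s


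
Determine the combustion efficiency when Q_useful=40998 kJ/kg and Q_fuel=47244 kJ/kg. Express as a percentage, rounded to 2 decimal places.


Efficiency = (Q_useful / Q_fuel) * 100
Efficiency = (40998 / 47244) * 100
Efficiency = 0.8678 * 100 = 86.78%


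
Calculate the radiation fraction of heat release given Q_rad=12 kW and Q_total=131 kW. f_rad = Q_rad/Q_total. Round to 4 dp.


f_rad = Q_rad / Q_total
f_rad = 12 / 131 = 0.0916


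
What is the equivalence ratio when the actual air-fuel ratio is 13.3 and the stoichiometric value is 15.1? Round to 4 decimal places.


phi = AFR_stoich / AFR_actual
phi = 15.1 / 13.3 = 1.1353


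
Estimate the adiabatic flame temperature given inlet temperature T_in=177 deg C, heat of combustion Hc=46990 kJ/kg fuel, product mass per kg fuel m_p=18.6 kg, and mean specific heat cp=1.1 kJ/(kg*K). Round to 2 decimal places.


T_ad = T_in + Hc / (m_p * cp)
Denominator = 18.6 * 1.1 = 20.4600
Temperature rise = 46990 / 20.4600 = 2296.68 K
T_ad = 177 + 2296.68 = 2473.68 deg C


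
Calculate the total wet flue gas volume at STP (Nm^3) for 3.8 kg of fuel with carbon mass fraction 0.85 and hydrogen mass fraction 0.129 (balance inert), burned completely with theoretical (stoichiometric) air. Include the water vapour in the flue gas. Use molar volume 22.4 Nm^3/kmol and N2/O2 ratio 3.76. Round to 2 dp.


Per kg fuel: CO2 = (C/12 kmol)*22.4 = (0.85/12)*22.4 = 1.58667 Nm^3
Per kg fuel: H2O = (H/2 kmol)*22.4 = (0.129/2)*22.4 = 1.44480 Nm^3
O2 needed per kg fuel = C/12 + H/4 = 0.85/12 + 0.129/4 = 0.10308333 kmol
Per kg fuel: N2 = O2*3.76*22.4 = 0.10308333*3.76*22.4 = 8.68209 Nm^3
Total per kg = 1.58667 + 1.44480 + 8.68209 = 11.71356 Nm^3
Total = 11.71356 * 3.8 = 44.51 Nm^3


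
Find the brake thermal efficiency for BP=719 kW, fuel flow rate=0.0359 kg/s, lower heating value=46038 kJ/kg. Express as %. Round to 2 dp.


eta_BTE = (BP / (mf * LHV)) * 100
Denominator = 0.0359 * 46038 = 1652.7642 kW
eta_BTE = (719 / 1652.7642) * 100 = 43.50%


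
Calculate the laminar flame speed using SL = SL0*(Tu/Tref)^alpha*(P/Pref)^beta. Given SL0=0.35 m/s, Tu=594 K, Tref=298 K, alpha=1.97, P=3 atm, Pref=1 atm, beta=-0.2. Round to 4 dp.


SL = SL0 * (Tu/Tref)^alpha * (P/Pref)^beta
T ratio = 594/298 = 1.99328859
(T ratio)^alpha = 1.99328859^1.97 = 3.891825
(P/Pref)^beta = 3^(-0.2) = 0.802742
SL = 0.35 * 3.891825 * 0.802742 = 1.0934 m/s


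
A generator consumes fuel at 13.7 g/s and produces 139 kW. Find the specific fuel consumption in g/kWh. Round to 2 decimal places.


SFC = (mf / BP) * 3600
Rate = 13.7 / 139 = 0.098561 g/(s*kW)
SFC = 0.098561 * 3600 = 354.82 g/kWh


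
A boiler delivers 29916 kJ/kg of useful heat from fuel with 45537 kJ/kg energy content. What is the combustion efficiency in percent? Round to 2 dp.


Efficiency = (Q_useful / Q_fuel) * 100
Efficiency = (29916 / 45537) * 100
Efficiency = 0.6570 * 100 = 65.70%


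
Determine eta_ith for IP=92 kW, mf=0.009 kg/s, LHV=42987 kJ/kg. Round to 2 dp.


eta_ith = (IP / (mf * LHV)) * 100
Denominator = 0.009 * 42987 = 386.8830 kW
eta_ith = (92 / 386.8830) * 100 = 23.78%


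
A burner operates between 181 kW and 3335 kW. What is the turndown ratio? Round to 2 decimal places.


TDR = Q_max / Q_min
TDR = 3335 / 181 = 18.43


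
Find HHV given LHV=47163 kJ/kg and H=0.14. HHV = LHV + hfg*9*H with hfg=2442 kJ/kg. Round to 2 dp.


HHV = LHV + hfg * 9 * H
Water addition = 2442 * 9 * 0.14 = 3076.920 kJ/kg
HHV = 47163 + 3076.920 = 50239.92 kJ/kg


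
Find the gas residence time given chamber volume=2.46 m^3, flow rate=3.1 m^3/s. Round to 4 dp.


tau = V / Q_flow
tau = 2.46 / 3.1 = 0.7935 s


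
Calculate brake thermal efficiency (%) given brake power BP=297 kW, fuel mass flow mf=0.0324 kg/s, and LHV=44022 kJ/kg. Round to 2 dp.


eta_BTE = (BP / (mf * LHV)) * 100
Denominator = 0.0324 * 44022 = 1426.3128 kW
eta_BTE = (297 / 1426.3128) * 100 = 20.82%


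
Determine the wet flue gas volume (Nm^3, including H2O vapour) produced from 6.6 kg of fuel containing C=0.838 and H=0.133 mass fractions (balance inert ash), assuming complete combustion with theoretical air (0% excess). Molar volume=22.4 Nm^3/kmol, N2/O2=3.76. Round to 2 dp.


Per kg fuel: CO2 = (C/12 kmol)*22.4 = (0.838/12)*22.4 = 1.56427 Nm^3
Per kg fuel: H2O = (H/2 kmol)*22.4 = (0.133/2)*22.4 = 1.48960 Nm^3
O2 needed per kg fuel = C/12 + H/4 = 0.838/12 + 0.133/4 = 0.10308333 kmol
Per kg fuel: N2 = O2*3.76*22.4 = 0.10308333*3.76*22.4 = 8.68209 Nm^3
Total per kg = 1.56427 + 1.48960 + 8.68209 = 11.73596 Nm^3
Total = 11.73596 * 6.6 = 77.46 Nm^3


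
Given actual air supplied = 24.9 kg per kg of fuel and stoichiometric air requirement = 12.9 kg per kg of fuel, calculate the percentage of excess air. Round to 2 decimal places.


Excess air = actual - stoichiometric = 24.9 - 12.9 = 12.00 kg/kg fuel
Excess air % = (excess / stoich) * 100 = (12.00 / 12.9) * 100 = 93.02%


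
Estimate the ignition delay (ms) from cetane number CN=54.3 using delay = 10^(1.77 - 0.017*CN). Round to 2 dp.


delay = 10^(1.77 - 0.017*CN)
Exponent = 1.77 - 0.017*54.3 = 0.8469
delay = 10^0.8469 = 7.03 ms


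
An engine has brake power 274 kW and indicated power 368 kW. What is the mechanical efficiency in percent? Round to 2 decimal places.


eta_mech = (BP / IP) * 100
Ratio = 274 / 368 = 0.7446
eta_mech = 0.7446 * 100 = 74.46%


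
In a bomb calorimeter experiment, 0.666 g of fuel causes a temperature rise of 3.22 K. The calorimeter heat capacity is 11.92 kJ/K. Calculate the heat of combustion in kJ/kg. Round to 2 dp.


Hc = C_cal * delta_T / m_fuel
Q_released = 11.92 * 3.22 = 38.3824 kJ
m_fuel = 0.666 g = 0.666/1000 kg = 0.000666 kg
Hc = 38.3824 / 0.000666 = 57631.23 kJ/kg


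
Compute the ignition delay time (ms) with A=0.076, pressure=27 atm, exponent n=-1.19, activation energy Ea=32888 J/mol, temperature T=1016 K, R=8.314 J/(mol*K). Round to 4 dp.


tau = A * P^n * exp(Ea/(R*T))
P^n = 27^(-1.19) = 0.01980054
Ea/(R*T) = 32888/(8.314*1016) = 3.893442
exp(Ea/(R*T)) = 49.079539
tau = 0.076 * 0.01980054 * 49.079539 = 0.0739 ms


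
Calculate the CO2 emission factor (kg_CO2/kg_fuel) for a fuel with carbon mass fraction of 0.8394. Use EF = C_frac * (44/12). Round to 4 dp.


EF = C_frac * (M_CO2 / M_C)
EF = 0.8394 * (44/12)
EF = 0.8394 * 3.666667 = 3.0778 kg_CO2/kg_fuel


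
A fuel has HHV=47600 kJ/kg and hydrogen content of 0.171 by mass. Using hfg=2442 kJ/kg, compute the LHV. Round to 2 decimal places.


LHV = HHV - hfg * 9 * H
Water correction = 2442 * 9 * 0.171 = 3758.238 kJ/kg
LHV = 47600 - 3758.238 = 43841.76 kJ/kg


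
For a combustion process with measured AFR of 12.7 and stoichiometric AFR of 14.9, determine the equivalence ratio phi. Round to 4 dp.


phi = AFR_stoich / AFR_actual
phi = 14.9 / 12.7 = 1.1732


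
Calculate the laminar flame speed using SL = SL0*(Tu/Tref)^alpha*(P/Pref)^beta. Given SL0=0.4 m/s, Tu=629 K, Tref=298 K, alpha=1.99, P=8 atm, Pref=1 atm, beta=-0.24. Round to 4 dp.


SL = SL0 * (Tu/Tref)^alpha * (P/Pref)^beta
T ratio = 629/298 = 2.11073826
(T ratio)^alpha = 2.11073826^1.99 = 4.422058
(P/Pref)^beta = 8^(-0.24) = 0.607097
SL = 0.4 * 4.422058 * 0.607097 = 1.0738 m/s


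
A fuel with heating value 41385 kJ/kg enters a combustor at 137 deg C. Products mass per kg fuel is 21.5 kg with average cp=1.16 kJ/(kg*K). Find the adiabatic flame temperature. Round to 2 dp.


T_ad = T_in + Hc / (m_p * cp)
Denominator = 21.5 * 1.16 = 24.9400
Temperature rise = 41385 / 24.9400 = 1659.38 K
T_ad = 137 + 1659.38 = 1796.38 deg C


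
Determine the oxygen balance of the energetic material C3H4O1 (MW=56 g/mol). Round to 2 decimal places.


OB = -1600 * (2C + H/2 - O) / MW
Inner = 2*3 + 4/2 - 1 = 7.00
OB = -1600 * 7.00 / 56 = -200.00%


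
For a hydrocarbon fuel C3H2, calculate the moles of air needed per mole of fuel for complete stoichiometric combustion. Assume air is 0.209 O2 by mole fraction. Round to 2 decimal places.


Balanced combustion: C3H2 + 3.5 O2 -> 3 CO2 + 1 H2O
O2 needed = C + H/4 = 3 + 2/4 = 3.50 moles
Air moles = O2 / 0.209 = 3.50 / 0.209 = 16.75 moles air


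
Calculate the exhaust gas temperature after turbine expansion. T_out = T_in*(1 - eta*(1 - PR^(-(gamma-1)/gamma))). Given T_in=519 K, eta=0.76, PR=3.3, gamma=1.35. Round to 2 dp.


T_out = T_in * (1 - eta * (1 - PR^(-(gamma-1)/gamma)))
Exponent = -(1.35-1)/1.35 = -0.25925926
PR^exp = 3.3^(-0.25925926) = 0.73378775
Factor = 1 - 0.76*(1 - 0.73378775) = 0.79767869
T_out = 519 * 0.79767869 = 414.00 K


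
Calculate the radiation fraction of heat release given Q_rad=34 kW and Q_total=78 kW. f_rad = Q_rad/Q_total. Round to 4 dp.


f_rad = Q_rad / Q_total
f_rad = 34 / 78 = 0.4359


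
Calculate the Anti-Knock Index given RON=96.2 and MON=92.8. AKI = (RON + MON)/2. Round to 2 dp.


AKI = (RON + MON) / 2
AKI = (96.2 + 92.8) / 2
AKI = 189.0 / 2 = 94.50


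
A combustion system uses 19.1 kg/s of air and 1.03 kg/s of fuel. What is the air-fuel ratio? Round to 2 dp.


AFR = m_air / m_fuel
AFR = 19.1 / 1.03 = 18.54


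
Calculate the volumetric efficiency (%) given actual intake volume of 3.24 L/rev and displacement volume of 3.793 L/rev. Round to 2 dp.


eta_v = (V_actual / V_disp) * 100
Ratio = 3.24 / 3.793 = 0.8542
eta_v = 0.8542 * 100 = 85.42%


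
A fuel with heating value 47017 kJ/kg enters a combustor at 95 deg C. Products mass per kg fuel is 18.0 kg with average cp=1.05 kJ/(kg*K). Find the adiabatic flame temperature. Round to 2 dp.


T_ad = T_in + Hc / (m_p * cp)
Denominator = 18.0 * 1.05 = 18.9000
Temperature rise = 47017 / 18.9000 = 2487.67 K
T_ad = 95 + 2487.67 = 2582.67 deg C


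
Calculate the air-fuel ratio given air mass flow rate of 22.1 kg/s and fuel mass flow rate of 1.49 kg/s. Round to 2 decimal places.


AFR = m_air / m_fuel
AFR = 22.1 / 1.49 = 14.83


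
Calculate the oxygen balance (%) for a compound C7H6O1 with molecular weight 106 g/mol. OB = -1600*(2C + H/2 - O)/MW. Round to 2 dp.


OB = -1600 * (2C + H/2 - O) / MW
Inner = 2*7 + 6/2 - 1 = 16.00
OB = -1600 * 16.00 / 106 = -241.51%


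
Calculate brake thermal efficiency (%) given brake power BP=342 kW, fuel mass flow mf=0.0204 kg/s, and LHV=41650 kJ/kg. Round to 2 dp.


eta_BTE = (BP / (mf * LHV)) * 100
Denominator = 0.0204 * 41650 = 849.6600 kW
eta_BTE = (342 / 849.6600) * 100 = 40.25%


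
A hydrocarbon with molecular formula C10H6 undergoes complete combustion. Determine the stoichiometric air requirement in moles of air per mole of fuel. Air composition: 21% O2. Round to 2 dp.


Balanced combustion: C10H6 + 11.5 O2 -> 10 CO2 + 3 H2O
O2 needed = C + H/4 = 10 + 6/4 = 11.50 moles
Air moles = O2 / 0.21 = 11.50 / 0.21 = 54.76 moles air


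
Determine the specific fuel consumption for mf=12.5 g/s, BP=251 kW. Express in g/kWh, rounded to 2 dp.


SFC = (mf / BP) * 3600
Rate = 12.5 / 251 = 0.049801 g/(s*kW)
SFC = 0.049801 * 3600 = 179.28 g/kWh


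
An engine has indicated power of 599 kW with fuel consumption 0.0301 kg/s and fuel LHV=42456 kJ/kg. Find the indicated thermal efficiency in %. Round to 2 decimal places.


eta_ith = (IP / (mf * LHV)) * 100
Denominator = 0.0301 * 42456 = 1277.9256 kW
eta_ith = (599 / 1277.9256) * 100 = 46.87%


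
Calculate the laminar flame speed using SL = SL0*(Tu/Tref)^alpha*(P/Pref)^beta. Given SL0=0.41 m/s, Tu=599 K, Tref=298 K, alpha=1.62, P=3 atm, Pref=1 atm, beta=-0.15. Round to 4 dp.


SL = SL0 * (Tu/Tref)^alpha * (P/Pref)^beta
T ratio = 599/298 = 2.01006711
(T ratio)^alpha = 2.01006711^1.62 = 3.098854
(P/Pref)^beta = 3^(-0.15) = 0.848070
SL = 0.41 * 3.098854 * 0.848070 = 1.0775 m/s


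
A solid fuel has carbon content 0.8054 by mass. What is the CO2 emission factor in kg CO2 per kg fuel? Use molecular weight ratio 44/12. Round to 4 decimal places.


EF = C_frac * (M_CO2 / M_C)
EF = 0.8054 * (44/12)
EF = 0.8054 * 3.666667 = 2.9531 kg_CO2/kg_fuel


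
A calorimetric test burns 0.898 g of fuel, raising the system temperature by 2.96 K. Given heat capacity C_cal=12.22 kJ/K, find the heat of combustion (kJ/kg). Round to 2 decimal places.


Hc = C_cal * delta_T / m_fuel
Q_released = 12.22 * 2.96 = 36.1712 kJ
m_fuel = 0.898 g = 0.898/1000 kg = 0.000898 kg
Hc = 36.1712 / 0.000898 = 40279.73 kJ/kg


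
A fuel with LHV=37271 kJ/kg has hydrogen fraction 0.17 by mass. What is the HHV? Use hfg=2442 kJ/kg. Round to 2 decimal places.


HHV = LHV + hfg * 9 * H
Water addition = 2442 * 9 * 0.17 = 3736.260 kJ/kg
HHV = 37271 + 3736.260 = 41007.26 kJ/kg


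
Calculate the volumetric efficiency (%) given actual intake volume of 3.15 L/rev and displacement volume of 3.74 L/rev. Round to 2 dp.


eta_v = (V_actual / V_disp) * 100
Ratio = 3.15 / 3.74 = 0.8422
eta_v = 0.8422 * 100 = 84.22%


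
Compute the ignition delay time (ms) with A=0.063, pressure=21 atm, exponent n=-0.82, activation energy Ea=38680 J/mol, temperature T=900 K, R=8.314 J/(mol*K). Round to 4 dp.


tau = A * P^n * exp(Ea/(R*T))
P^n = 21^(-0.82) = 0.08237211
Ea/(R*T) = 38680/(8.314*900) = 5.169326
exp(Ea/(R*T)) = 175.796341
tau = 0.063 * 0.08237211 * 175.796341 = 0.9123 ms


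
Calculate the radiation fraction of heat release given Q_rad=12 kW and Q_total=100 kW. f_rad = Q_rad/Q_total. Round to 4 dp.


f_rad = Q_rad / Q_total
f_rad = 12 / 100 = 0.1200


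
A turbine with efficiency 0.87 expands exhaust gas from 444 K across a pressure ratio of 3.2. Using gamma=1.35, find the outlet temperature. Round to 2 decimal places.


T_out = T_in * (1 - eta * (1 - PR^(-(gamma-1)/gamma)))
Exponent = -(1.35-1)/1.35 = -0.25925926
PR^exp = 3.2^(-0.25925926) = 0.73966521
Factor = 1 - 0.87*(1 - 0.73966521) = 0.77350873
T_out = 444 * 0.77350873 = 343.44 K


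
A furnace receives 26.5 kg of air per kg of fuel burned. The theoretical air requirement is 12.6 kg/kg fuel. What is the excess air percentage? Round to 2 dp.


Excess air = actual - stoichiometric = 26.5 - 12.6 = 13.90 kg/kg fuel
Excess air % = (excess / stoich) * 100 = (13.90 / 12.6) * 100 = 110.32%


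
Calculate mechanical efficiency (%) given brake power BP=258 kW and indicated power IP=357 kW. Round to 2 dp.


eta_mech = (BP / IP) * 100
Ratio = 258 / 357 = 0.7227
eta_mech = 0.7227 * 100 = 72.27%


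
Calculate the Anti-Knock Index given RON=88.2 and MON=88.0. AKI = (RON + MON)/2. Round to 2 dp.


AKI = (RON + MON) / 2
AKI = (88.2 + 88.0) / 2
AKI = 176.2 / 2 = 88.10


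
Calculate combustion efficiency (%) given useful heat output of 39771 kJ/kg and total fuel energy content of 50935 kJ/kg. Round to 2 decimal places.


Efficiency = (Q_useful / Q_fuel) * 100
Efficiency = (39771 / 50935) * 100
Efficiency = 0.7808 * 100 = 78.08%


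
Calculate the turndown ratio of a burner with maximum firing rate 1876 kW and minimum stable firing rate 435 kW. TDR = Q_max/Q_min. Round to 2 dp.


TDR = Q_max / Q_min
TDR = 1876 / 435 = 4.31


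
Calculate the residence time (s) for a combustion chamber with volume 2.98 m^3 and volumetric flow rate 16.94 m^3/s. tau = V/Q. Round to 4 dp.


tau = V / Q_flow
tau = 2.98 / 16.94 = 0.1759 s


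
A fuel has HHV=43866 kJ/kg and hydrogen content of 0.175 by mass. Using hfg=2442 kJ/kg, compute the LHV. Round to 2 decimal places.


LHV = HHV - hfg * 9 * H
Water correction = 2442 * 9 * 0.175 = 3846.150 kJ/kg
LHV = 43866 - 3846.150 = 40019.85 kJ/kg


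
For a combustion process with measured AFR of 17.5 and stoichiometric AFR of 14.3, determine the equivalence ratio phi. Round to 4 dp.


phi = AFR_stoich / AFR_actual
phi = 14.3 / 17.5 = 0.8171


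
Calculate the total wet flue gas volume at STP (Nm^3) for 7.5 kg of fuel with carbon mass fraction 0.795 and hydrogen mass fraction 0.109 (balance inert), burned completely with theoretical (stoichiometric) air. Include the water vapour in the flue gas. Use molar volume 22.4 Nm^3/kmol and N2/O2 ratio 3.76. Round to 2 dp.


Per kg fuel: CO2 = (C/12 kmol)*22.4 = (0.795/12)*22.4 = 1.48400 Nm^3
Per kg fuel: H2O = (H/2 kmol)*22.4 = (0.109/2)*22.4 = 1.22080 Nm^3
O2 needed per kg fuel = C/12 + H/4 = 0.795/12 + 0.109/4 = 0.09350000 kmol
Per kg fuel: N2 = O2*3.76*22.4 = 0.09350000*3.76*22.4 = 7.87494 Nm^3
Total per kg = 1.48400 + 1.22080 + 7.87494 = 10.57974 Nm^3
Total = 10.57974 * 7.5 = 79.35 Nm^3


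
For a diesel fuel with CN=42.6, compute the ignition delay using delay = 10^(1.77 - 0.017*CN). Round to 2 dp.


delay = 10^(1.77 - 0.017*CN)
Exponent = 1.77 - 0.017*42.6 = 1.0458
delay = 10^1.0458 = 11.11 ms


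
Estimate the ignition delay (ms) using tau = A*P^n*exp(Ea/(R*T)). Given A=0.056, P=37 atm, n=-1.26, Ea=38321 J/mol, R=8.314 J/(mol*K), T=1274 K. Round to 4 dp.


tau = A * P^n * exp(Ea/(R*T))
P^n = 37^(-1.26) = 0.01056978
Ea/(R*T) = 38321/(8.314*1274) = 3.617907
exp(Ea/(R*T)) = 37.259498
tau = 0.056 * 0.01056978 * 37.259498 = 0.0221 ms


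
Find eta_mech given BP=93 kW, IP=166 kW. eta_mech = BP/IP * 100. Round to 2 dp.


eta_mech = (BP / IP) * 100
Ratio = 93 / 166 = 0.5602
eta_mech = 0.5602 * 100 = 56.02%


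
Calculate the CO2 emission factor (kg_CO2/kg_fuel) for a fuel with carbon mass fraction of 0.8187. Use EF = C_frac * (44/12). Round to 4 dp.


EF = C_frac * (M_CO2 / M_C)
EF = 0.8187 * (44/12)
EF = 0.8187 * 3.666667 = 3.0019 kg_CO2/kg_fuel


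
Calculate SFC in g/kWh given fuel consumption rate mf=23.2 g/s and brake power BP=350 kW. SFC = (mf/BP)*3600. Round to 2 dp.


SFC = (mf / BP) * 3600
Rate = 23.2 / 350 = 0.066286 g/(s*kW)
SFC = 0.066286 * 3600 = 238.63 g/kWh


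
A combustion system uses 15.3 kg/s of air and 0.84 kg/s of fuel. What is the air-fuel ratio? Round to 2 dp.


AFR = m_air / m_fuel
AFR = 15.3 / 0.84 = 18.21


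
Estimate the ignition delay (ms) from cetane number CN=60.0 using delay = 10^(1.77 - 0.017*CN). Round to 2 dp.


delay = 10^(1.77 - 0.017*CN)
Exponent = 1.77 - 0.017*60.0 = 0.7500
delay = 10^0.7500 = 5.62 ms


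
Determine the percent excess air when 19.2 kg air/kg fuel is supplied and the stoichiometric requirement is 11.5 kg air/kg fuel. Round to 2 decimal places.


Excess air = actual - stoichiometric = 19.2 - 11.5 = 7.70 kg/kg fuel
Excess air % = (excess / stoich) * 100 = (7.70 / 11.5) * 100 = 66.96%


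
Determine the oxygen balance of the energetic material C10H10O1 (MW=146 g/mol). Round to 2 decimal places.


OB = -1600 * (2C + H/2 - O) / MW
Inner = 2*10 + 10/2 - 1 = 24.00
OB = -1600 * 24.00 / 146 = -263.01%


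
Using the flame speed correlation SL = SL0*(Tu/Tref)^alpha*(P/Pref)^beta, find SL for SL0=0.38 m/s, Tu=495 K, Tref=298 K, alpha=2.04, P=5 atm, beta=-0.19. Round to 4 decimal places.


SL = SL0 * (Tu/Tref)^alpha * (P/Pref)^beta
T ratio = 495/298 = 1.66107383
(T ratio)^alpha = 1.66107383^2.04 = 2.815746
(P/Pref)^beta = 5^(-0.19) = 0.736539
SL = 0.38 * 2.815746 * 0.736539 = 0.7881 m/s


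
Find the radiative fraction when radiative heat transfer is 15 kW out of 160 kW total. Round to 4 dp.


f_rad = Q_rad / Q_total
f_rad = 15 / 160 = 0.0938


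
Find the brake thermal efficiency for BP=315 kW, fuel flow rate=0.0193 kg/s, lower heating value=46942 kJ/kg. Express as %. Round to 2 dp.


eta_BTE = (BP / (mf * LHV)) * 100
Denominator = 0.0193 * 46942 = 905.9806 kW
eta_BTE = (315 / 905.9806) * 100 = 34.77%


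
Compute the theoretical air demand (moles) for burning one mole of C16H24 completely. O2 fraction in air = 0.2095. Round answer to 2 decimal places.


Balanced combustion: C16H24 + 22 O2 -> 16 CO2 + 12 H2O
O2 needed = C + H/4 = 16 + 24/4 = 22.00 moles
Air moles = O2 / 0.2095 = 22.00 / 0.2095 = 105.01 moles air


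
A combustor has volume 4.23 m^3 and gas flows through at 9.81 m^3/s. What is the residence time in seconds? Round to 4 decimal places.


tau = V / Q_flow
tau = 4.23 / 9.81 = 0.4312 s


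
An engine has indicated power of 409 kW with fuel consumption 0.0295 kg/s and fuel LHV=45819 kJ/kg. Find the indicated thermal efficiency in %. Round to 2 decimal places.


eta_ith = (IP / (mf * LHV)) * 100
Denominator = 0.0295 * 45819 = 1351.6605 kW
eta_ith = (409 / 1351.6605) * 100 = 30.26%


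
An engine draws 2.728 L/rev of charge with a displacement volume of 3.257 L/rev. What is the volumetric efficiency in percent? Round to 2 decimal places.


eta_v = (V_actual / V_disp) * 100
Ratio = 2.728 / 3.257 = 0.8376
eta_v = 0.8376 * 100 = 83.76%


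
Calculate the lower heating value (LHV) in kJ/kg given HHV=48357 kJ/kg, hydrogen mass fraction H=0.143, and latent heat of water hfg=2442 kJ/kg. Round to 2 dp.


LHV = HHV - hfg * 9 * H
Water correction = 2442 * 9 * 0.143 = 3142.854 kJ/kg
LHV = 48357 - 3142.854 = 45214.15 kJ/kg


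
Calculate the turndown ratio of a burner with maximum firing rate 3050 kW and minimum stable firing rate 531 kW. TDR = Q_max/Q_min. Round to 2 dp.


TDR = Q_max / Q_min
TDR = 3050 / 531 = 5.74


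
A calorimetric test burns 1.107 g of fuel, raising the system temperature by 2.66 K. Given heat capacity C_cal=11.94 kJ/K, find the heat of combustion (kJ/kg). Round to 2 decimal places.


Hc = C_cal * delta_T / m_fuel
Q_released = 11.94 * 2.66 = 31.7604 kJ
m_fuel = 1.107 g = 1.107/1000 kg = 0.001107 kg
Hc = 31.7604 / 0.001107 = 28690.51 kJ/kg


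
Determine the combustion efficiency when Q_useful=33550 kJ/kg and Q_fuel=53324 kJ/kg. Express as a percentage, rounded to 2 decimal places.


Efficiency = (Q_useful / Q_fuel) * 100
Efficiency = (33550 / 53324) * 100
Efficiency = 0.6292 * 100 = 62.92%


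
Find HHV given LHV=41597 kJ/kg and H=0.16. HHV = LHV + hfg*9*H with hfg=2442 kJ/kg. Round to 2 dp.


HHV = LHV + hfg * 9 * H
Water addition = 2442 * 9 * 0.16 = 3516.480 kJ/kg
HHV = 41597 + 3516.480 = 45113.48 kJ/kg


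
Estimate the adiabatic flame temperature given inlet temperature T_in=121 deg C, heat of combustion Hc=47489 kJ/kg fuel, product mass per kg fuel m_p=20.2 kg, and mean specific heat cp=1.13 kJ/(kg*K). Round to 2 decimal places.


T_ad = T_in + Hc / (m_p * cp)
Denominator = 20.2 * 1.13 = 22.8260
Temperature rise = 47489 / 22.8260 = 2080.48 K
T_ad = 121 + 2080.48 = 2201.48 deg C


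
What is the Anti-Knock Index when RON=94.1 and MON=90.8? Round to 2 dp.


AKI = (RON + MON) / 2
AKI = (94.1 + 90.8) / 2
AKI = 184.9 / 2 = 92.45


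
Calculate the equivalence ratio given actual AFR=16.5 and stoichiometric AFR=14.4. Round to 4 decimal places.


phi = AFR_stoich / AFR_actual
phi = 14.4 / 16.5 = 0.8727


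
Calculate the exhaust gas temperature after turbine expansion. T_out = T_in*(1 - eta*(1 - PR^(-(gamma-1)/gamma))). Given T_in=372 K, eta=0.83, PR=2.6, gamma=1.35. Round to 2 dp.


T_out = T_in * (1 - eta * (1 - PR^(-(gamma-1)/gamma)))
Exponent = -(1.35-1)/1.35 = -0.25925926
PR^exp = 2.6^(-0.25925926) = 0.78057442
Factor = 1 - 0.83*(1 - 0.78057442) = 0.81787677
T_out = 372 * 0.81787677 = 304.25 K


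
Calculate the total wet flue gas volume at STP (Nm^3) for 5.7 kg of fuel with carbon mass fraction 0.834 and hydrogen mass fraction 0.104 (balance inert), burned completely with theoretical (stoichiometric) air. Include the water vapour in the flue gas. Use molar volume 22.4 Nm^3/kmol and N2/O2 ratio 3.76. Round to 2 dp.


Per kg fuel: CO2 = (C/12 kmol)*22.4 = (0.834/12)*22.4 = 1.55680 Nm^3
Per kg fuel: H2O = (H/2 kmol)*22.4 = (0.104/2)*22.4 = 1.16480 Nm^3
O2 needed per kg fuel = C/12 + H/4 = 0.834/12 + 0.104/4 = 0.09550000 kmol
Per kg fuel: N2 = O2*3.76*22.4 = 0.09550000*3.76*22.4 = 8.04339 Nm^3
Total per kg = 1.55680 + 1.16480 + 8.04339 = 10.76499 Nm^3
Total = 10.76499 * 5.7 = 61.36 Nm^3


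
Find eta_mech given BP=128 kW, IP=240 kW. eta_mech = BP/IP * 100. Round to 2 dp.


eta_mech = (BP / IP) * 100
Ratio = 128 / 240 = 0.5333
eta_mech = 0.5333 * 100 = 53.33%


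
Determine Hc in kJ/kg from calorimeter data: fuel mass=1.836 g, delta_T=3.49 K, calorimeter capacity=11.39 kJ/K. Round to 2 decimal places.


Hc = C_cal * delta_T / m_fuel
Q_released = 11.39 * 3.49 = 39.7511 kJ
m_fuel = 1.836 g = 1.836/1000 kg = 0.001836 kg
Hc = 39.7511 / 0.001836 = 21650.93 kJ/kg


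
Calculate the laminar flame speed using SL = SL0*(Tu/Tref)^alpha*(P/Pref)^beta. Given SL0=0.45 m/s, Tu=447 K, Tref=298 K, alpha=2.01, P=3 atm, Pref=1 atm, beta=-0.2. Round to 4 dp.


SL = SL0 * (Tu/Tref)^alpha * (P/Pref)^beta
T ratio = 447/298 = 1.50000000
(T ratio)^alpha = 1.50000000^2.01 = 2.259141
(P/Pref)^beta = 3^(-0.2) = 0.802742
SL = 0.45 * 2.259141 * 0.802742 = 0.8161 m/s


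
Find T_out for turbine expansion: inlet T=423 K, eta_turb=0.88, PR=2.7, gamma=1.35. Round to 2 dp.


T_out = T_in * (1 - eta * (1 - PR^(-(gamma-1)/gamma)))
Exponent = -(1.35-1)/1.35 = -0.25925926
PR^exp = 2.7^(-0.25925926) = 0.77297411
Factor = 1 - 0.88*(1 - 0.77297411) = 0.80021722
T_out = 423 * 0.80021722 = 338.49 K


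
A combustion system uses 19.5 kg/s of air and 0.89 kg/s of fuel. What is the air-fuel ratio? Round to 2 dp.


AFR = m_air / m_fuel
AFR = 19.5 / 0.89 = 21.91


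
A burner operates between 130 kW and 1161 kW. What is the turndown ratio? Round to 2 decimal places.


TDR = Q_max / Q_min
TDR = 1161 / 130 = 8.93


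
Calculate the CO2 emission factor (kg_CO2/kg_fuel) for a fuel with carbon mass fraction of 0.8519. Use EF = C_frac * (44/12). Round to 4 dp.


EF = C_frac * (M_CO2 / M_C)
EF = 0.8519 * (44/12)
EF = 0.8519 * 3.666667 = 3.1236 kg_CO2/kg_fuel


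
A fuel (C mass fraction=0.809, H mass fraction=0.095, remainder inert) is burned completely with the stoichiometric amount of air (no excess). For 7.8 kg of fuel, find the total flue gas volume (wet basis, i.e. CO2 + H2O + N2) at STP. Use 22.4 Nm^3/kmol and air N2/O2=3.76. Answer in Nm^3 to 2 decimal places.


Per kg fuel: CO2 = (C/12 kmol)*22.4 = (0.809/12)*22.4 = 1.51013 Nm^3
Per kg fuel: H2O = (H/2 kmol)*22.4 = (0.095/2)*22.4 = 1.06400 Nm^3
O2 needed per kg fuel = C/12 + H/4 = 0.809/12 + 0.095/4 = 0.09116667 kmol
Per kg fuel: N2 = O2*3.76*22.4 = 0.09116667*3.76*22.4 = 7.67842 Nm^3
Total per kg = 1.51013 + 1.06400 + 7.67842 = 10.25255 Nm^3
Total = 10.25255 * 7.8 = 79.97 Nm^3


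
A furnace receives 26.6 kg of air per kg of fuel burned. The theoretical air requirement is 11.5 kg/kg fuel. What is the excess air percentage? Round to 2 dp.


Excess air = actual - stoichiometric = 26.6 - 11.5 = 15.10 kg/kg fuel
Excess air % = (excess / stoich) * 100 = (15.10 / 11.5) * 100 = 131.30%


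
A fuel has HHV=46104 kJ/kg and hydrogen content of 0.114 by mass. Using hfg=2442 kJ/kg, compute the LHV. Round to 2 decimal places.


LHV = HHV - hfg * 9 * H
Water correction = 2442 * 9 * 0.114 = 2505.492 kJ/kg
LHV = 46104 - 2505.492 = 43598.51 kJ/kg


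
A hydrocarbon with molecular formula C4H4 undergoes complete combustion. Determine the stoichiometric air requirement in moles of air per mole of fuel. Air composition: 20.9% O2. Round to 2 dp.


Balanced combustion: C4H4 + 5 O2 -> 4 CO2 + 2 H2O
O2 needed = C + H/4 = 4 + 4/4 = 5.00 moles
Air moles = O2 / 0.209 = 5.00 / 0.209 = 23.92 moles air


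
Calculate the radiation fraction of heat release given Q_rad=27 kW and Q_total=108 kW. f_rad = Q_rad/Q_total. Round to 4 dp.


f_rad = Q_rad / Q_total
f_rad = 27 / 108 = 0.2500


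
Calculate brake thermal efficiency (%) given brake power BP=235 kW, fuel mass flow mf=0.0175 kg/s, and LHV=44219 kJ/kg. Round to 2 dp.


eta_BTE = (BP / (mf * LHV)) * 100
Denominator = 0.0175 * 44219 = 773.8325 kW
eta_BTE = (235 / 773.8325) * 100 = 30.37%


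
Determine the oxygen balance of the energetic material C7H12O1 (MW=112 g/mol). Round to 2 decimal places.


OB = -1600 * (2C + H/2 - O) / MW
Inner = 2*7 + 12/2 - 1 = 19.00
OB = -1600 * 19.00 / 112 = -271.43%


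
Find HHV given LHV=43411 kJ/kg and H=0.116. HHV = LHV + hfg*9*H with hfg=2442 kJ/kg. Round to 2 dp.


HHV = LHV + hfg * 9 * H
Water addition = 2442 * 9 * 0.116 = 2549.448 kJ/kg
HHV = 43411 + 2549.448 = 45960.45 kJ/kg


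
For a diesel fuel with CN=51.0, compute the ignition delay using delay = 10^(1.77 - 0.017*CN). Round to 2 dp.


delay = 10^(1.77 - 0.017*CN)
Exponent = 1.77 - 0.017*51.0 = 0.9030
delay = 10^0.9030 = 8.00 ms


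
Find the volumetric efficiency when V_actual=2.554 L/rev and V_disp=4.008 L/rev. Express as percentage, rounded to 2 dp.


eta_v = (V_actual / V_disp) * 100
Ratio = 2.554 / 4.008 = 0.6372
eta_v = 0.6372 * 100 = 63.72%


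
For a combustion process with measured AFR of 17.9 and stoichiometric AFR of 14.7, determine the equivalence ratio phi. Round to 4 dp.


phi = AFR_stoich / AFR_actual
phi = 14.7 / 17.9 = 0.8212


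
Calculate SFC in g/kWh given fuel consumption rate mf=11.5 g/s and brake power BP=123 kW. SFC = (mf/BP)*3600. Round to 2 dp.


SFC = (mf / BP) * 3600
Rate = 11.5 / 123 = 0.093496 g/(s*kW)
SFC = 0.093496 * 3600 = 336.59 g/kWh


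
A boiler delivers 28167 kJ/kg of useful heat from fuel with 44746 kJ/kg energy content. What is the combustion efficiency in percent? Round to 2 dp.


Efficiency = (Q_useful / Q_fuel) * 100
Efficiency = (28167 / 44746) * 100
Efficiency = 0.6295 * 100 = 62.95%


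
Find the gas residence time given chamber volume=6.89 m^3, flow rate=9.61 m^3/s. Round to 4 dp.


tau = V / Q_flow
tau = 6.89 / 9.61 = 0.7170 s


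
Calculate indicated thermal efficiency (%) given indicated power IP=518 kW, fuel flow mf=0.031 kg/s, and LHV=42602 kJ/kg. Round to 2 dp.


eta_ith = (IP / (mf * LHV)) * 100
Denominator = 0.031 * 42602 = 1320.6620 kW
eta_ith = (518 / 1320.6620) * 100 = 39.22%


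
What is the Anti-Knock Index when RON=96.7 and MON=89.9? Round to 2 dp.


AKI = (RON + MON) / 2
AKI = (96.7 + 89.9) / 2
AKI = 186.6 / 2 = 93.30


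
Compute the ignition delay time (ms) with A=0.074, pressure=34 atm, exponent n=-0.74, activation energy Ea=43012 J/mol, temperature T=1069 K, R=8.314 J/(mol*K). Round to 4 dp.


tau = A * P^n * exp(Ea/(R*T))
P^n = 34^(-0.74) = 0.07357082
Ea/(R*T) = 43012/(8.314*1069) = 4.839516
exp(Ea/(R*T)) = 126.408130
tau = 0.074 * 0.07357082 * 126.408130 = 0.6882 ms
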